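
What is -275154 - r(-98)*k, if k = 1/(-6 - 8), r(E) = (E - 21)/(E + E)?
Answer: -107860351/392 ≈ -2.7515e+5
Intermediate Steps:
r(E) = (-21 + E)/(2*E) (r(E) = (-21 + E)/((2*E)) = (-21 + E)*(1/(2*E)) = (-21 + E)/(2*E))
k = -1/14 (k = 1/(-14) = -1/14 ≈ -0.071429)
-275154 - r(-98)*k = -275154 - (1/2)*(-21 - 98)/(-98)*(-1)/14 = -275154 - (1/2)*(-1/98)*(-119)*(-1)/14 = -275154 - 17*(-1)/(28*14) = -275154 - 1*(-17/392) = -275154 + 17/392 = -107860351/392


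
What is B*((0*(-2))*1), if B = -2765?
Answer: 0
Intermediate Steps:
B*((0*(-2))*1) = -2765*0*(-2) = -0 = -2765*0 = 0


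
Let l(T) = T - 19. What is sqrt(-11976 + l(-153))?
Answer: 2*I*sqrt(3037) ≈ 110.22*I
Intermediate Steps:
l(T) = -19 + T
sqrt(-11976 + l(-153)) = sqrt(-11976 + (-19 - 153)) = sqrt(-11976 - 172) = sqrt(-12148) = 2*I*sqrt(3037)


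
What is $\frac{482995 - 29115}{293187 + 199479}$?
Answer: $\frac{226940}{246333} \approx 0.92127$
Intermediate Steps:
$\frac{482995 - 29115}{293187 + 199479} = \frac{482995 + \left(-126941 + 97826\right)}{492666} = \left(482995 - 29115\right) \frac{1}{492666} = 453880 \cdot \frac{1}{492666} = \frac{226940}{246333}$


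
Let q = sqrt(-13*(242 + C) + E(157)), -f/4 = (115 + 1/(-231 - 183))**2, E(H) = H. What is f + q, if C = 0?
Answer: -2266616881/42849 + 7*I*sqrt(61) ≈ -52898.0 + 54.672*I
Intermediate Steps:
f = -2266616881/42849 (f = -4*(115 + 1/(-231 - 183))**2 = -4*(115 + 1/(-414))**2 = -4*(115 - 1/414)**2 = -4*(47609/414)**2 = -4*2266616881/171396 = -2266616881/42849 ≈ -52898.)
q = 7*I*sqrt(61) (q = sqrt(-13*(242 + 0) + 157) = sqrt(-13*242 + 157) = sqrt(-3146 + 157) = sqrt(-2989) = 7*I*sqrt(61) ≈ 54.672*I)
f + q = -2266616881/42849 + 7*I*sqrt(61)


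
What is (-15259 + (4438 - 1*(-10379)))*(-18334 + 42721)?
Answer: -10779054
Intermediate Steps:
(-15259 + (4438 - 1*(-10379)))*(-18334 + 42721) = (-15259 + (4438 + 10379))*24387 = (-15259 + 14817)*24387 = -442*24387 = -10779054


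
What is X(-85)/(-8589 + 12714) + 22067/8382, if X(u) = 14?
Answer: 2761931/1047750 ≈ 2.6361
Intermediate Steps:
X(-85)/(-8589 + 12714) + 22067/8382 = 14/(-8589 + 12714) + 22067/8382 = 14/4125 + 22067*(1/8382) = 14*(1/4125) + 22067/8382 = 14/4125 + 22067/8382 = 2761931/1047750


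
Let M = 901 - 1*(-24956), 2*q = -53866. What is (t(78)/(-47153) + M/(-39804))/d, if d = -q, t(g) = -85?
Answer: -405283927/16849985165732 ≈ -2.4052e-5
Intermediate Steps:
q = -26933 (q = (1/2)*(-53866) = -26933)
M = 25857 (M = 901 + 24956 = 25857)
d = 26933 (d = -1*(-26933) = 26933)
(t(78)/(-47153) + M/(-39804))/d = (-85/(-47153) + 25857/(-39804))/26933 = (-85*(-1/47153) + 25857*(-1/39804))*(1/26933) = (85/47153 - 8619/13268)*(1/26933) = -405283927/625626004*1/26933 = -405283927/16849985165732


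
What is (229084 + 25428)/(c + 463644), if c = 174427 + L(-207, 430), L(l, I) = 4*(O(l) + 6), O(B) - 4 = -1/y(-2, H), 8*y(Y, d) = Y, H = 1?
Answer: 254512/638127 ≈ 0.39884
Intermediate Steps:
y(Y, d) = Y/8
O(B) = 8 (O(B) = 4 - 1/((1/8)*(-2)) = 4 - 1/(-1/4) = 4 - 1*(-4) = 4 + 4 = 8)
L(l, I) = 56 (L(l, I) = 4*(8 + 6) = 4*14 = 56)
c = 174483 (c = 174427 + 56 = 174483)
(229084 + 25428)/(c + 463644) = (229084 + 25428)/(174483 + 463644) = 254512/638127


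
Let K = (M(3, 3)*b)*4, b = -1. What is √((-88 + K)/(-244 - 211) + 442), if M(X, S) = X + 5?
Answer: √3662386/91 ≈ 21.030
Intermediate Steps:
M(X, S) = 5 + X
K = -32 (K = ((5 + 3)*(-1))*4 = (8*(-1))*4 = -8*4 = -32)
√((-88 + K)/(-244 - 211) + 442) = √((-88 - 32)/(-244 - 211) + 442) = √(-120/(-455) + 442) = √(-120*(-1/455) + 442) = √(24/91 + 442) = √(40246/91) = √3662386/91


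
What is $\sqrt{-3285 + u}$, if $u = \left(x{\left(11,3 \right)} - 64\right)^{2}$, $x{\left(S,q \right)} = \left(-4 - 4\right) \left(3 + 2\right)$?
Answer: $\sqrt{7531} \approx 86.781$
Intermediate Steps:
$x{\left(S,q \right)} = -40$ ($x{\left(S,q \right)} = \left(-8\right) 5 = -40$)
$u = 10816$ ($u = \left(-40 - 64\right)^{2} = \left(-104\right)^{2} = 10816$)
$\sqrt{-3285 + u} = \sqrt{-3285 + 10816} = \sqrt{7531}$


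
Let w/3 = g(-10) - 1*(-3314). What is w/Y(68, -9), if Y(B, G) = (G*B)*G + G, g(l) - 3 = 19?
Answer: 1112/611 ≈ 1.8200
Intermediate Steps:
g(l) = 22 (g(l) = 3 + 19 = 22)
Y(B, G) = G + B*G² (Y(B, G) = (B*G)*G + G = B*G² + G = G + B*G²)
w = 10008 (w = 3*(22 - 1*(-3314)) = 3*(22 + 3314) = 3*3336 = 10008)
w/Y(68, -9) = 10008/((-9*(1 + 68*(-9)))) = 10008/((-9*(1 - 612))) = 10008/((-9*(-611))) = 10008/5499 = 10008*(1/5499) = 1112/611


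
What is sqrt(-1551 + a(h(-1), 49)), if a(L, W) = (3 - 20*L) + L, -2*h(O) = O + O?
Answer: I*sqrt(1567) ≈ 39.585*I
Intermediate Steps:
h(O) = -O (h(O) = -(O + O)/2 = -O)
a(L, W) = 3 - 19*L
sqrt(-1551 + a(h(-1), 49)) = sqrt(-1551 + (3 - (-19)*(-1))) = sqrt(-1551 + (3 - 19*1)) = sqrt(-1551 + (3 - 19)) = sqrt(-1551 - 16) = sqrt(-1567) = I*sqrt(1567)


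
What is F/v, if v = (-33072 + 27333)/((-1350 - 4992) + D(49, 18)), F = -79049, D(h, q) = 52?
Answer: -497218210/5739 ≈ -86639.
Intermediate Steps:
v = 5739/6290 (v = (-33072 + 27333)/((-1350 - 4992) + 52) = -5739/(-6342 + 52) = -5739/(-6290) = -5739*(-1/6290) = 5739/6290 ≈ 0.91240)
F/v = -79049/5739/6290 = -79049*6290/5739 = -497218210/5739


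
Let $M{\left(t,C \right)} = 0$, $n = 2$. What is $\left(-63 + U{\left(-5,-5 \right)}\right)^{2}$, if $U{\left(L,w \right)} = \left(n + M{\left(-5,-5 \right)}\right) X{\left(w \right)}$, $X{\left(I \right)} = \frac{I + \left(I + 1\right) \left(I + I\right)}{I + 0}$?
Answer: $5929$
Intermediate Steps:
$X{\left(I \right)} = \frac{I + 2 I \left(1 + I\right)}{I}$ ($X{\left(I \right)} = \frac{I + \left(1 + I\right) 2 I}{I} = \frac{I + 2 I \left(1 + I\right)}{I}$)
$U{\left(L,w \right)} = 6 + 4 w$ ($U{\left(L,w \right)} = \left(2 + 0\right) \left(3 + 2 w\right) = 2 \left(3 + 2 w\right) = 6 + 4 w$)
$\left(-63 + U{\left(-5,-5 \right)}\right)^{2} = \left(-63 + \left(6 + 4 \left(-5\right)\right)\right)^{2} = \left(-63 + \left(6 - 20\right)\right)^{2} = \left(-63 - 14\right)^{2} = \left(-77\right)^{2} = 5929$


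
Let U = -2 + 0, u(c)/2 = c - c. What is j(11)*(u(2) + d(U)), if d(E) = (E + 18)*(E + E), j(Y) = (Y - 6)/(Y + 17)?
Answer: -80/7 ≈ -11.429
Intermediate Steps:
u(c) = 0 (u(c) = 2*(c - c) = 2*0 = 0)
U = -2
j(Y) = (-6 + Y)/(17 + Y)
d(E) = 2*E*(18 + E) (d(E) = (18 + E)*(2*E) = 2*E*(18 + E))
j(11)*(u(2) + d(U)) = ((-6 + 11)/(17 + 11))*(0 + 2*(-2)*(18 - 2)) = (5/28)*(0 + 2*(-2)*16) = ((1/28)*5)*(0 - 64) = (5/28)*(-64) = -80/7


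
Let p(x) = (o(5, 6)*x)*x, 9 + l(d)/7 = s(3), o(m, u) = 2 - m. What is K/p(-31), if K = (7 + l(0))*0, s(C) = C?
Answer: 0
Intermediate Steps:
l(d) = -42 (l(d) = -63 + 7*3 = -63 + 21 = -42)
p(x) = -3*x**2 (p(x) = ((2 - 1*5)*x)*x = ((2 - 5)*x)*x = (-3*x)*x = -3*x**2)
K = 0 (K = (7 - 42)*0 = -35*0 = 0)
K/p(-31) = 0/((-3*(-31)**2)) = 0/((-3*961)) = 0/(-2883) = 0*(-1/2883) = 0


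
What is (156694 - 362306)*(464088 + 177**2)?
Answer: -101863680204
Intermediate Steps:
(156694 - 362306)*(464088 + 177**2) = -205612*(464088 + 31329) = -205612*495417 = -101863680204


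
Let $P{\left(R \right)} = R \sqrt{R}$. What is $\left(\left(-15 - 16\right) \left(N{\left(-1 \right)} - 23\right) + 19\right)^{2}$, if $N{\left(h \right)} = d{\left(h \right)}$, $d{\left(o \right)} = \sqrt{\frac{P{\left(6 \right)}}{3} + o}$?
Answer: $\left(732 - 31 \sqrt{-1 + 2 \sqrt{6}}\right)^{2} \approx 4.4996 \cdot 10^{5}$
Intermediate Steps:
$P{\left(R \right)} = R^{\frac{3}{2}}$
$d{\left(o \right)} = \sqrt{o + 2 \sqrt{6}}$ ($d{\left(o \right)} = \sqrt{\frac{6^{\frac{3}{2}}}{3} + o} = \sqrt{6 \sqrt{6} \cdot \frac{1}{3} + o} = \sqrt{2 \sqrt{6} + o} = \sqrt{o + 2 \sqrt{6}}$)
$N{\left(h \right)} = \sqrt{h + 2 \sqrt{6}}$
$\left(\left(-15 - 16\right) \left(N{\left(-1 \right)} - 23\right) + 19\right)^{2} = \left(\left(-15 - 16\right) \left(\sqrt{-1 + 2 \sqrt{6}} - 23\right) + 19\right)^{2} = \left(- 31 \left(\sqrt{-1 + 2 \sqrt{6}} - 23\right) + 19\right)^{2} = \left(- 31 \left(-23 + \sqrt{-1 + 2 \sqrt{6}}\right) + 19\right)^{2} = \left(\left(713 - 31 \sqrt{-1 + 2 \sqrt{6}}\right) + 19\right)^{2} = \left(732 - 31 \sqrt{-1 + 2 \sqrt{6}}\right)^{2}$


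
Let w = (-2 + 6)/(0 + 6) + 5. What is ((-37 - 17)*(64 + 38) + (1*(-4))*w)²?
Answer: 275294464/9 ≈ 3.0588e+7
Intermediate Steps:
w = 17/3 (w = 4/6 + 5 = 4*(⅙) + 5 = ⅔ + 5 = 17/3 ≈ 5.6667)
((-37 - 17)*(64 + 38) + (1*(-4))*w)² = ((-37 - 17)*(64 + 38) + (1*(-4))*(17/3))² = (-54*102 - 4*17/3)² = (-5508 - 68/3)² = (-16592/3)² = 275294464/9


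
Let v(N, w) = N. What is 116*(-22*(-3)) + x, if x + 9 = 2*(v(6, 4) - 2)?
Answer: 7655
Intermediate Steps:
x = -1 (x = -9 + 2*(6 - 2) = -9 + 2*4 = -9 + 8 = -1)
116*(-22*(-3)) + x = 116*(-22*(-3)) - 1 = 116*66 - 1 = 7656 - 1 = 7655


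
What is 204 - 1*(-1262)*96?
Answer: 121356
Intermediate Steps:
204 - 1*(-1262)*96 = 204 + 1262*96 = 204 + 121152 = 121356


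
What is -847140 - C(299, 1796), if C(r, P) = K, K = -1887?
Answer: -845253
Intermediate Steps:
C(r, P) = -1887
-847140 - C(299, 1796) = -847140 - 1*(-1887) = -847140 + 1887 = -845253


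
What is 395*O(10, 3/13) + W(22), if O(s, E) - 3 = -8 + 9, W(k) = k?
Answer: 1602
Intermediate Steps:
O(s, E) = 4 (O(s, E) = 3 + (-8 + 9) = 3 + 1 = 4)
395*O(10, 3/13) + W(22) = 395*4 + 22 = 1580 + 22 = 1602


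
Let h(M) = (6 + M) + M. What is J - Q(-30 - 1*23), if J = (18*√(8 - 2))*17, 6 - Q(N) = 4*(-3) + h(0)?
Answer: -12 + 306*√6 ≈ 737.54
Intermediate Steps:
h(M) = 6 + 2*M
Q(N) = 12 (Q(N) = 6 - (4*(-3) + (6 + 2*0)) = 6 - (-12 + (6 + 0)) = 6 - (-12 + 6) = 6 - 1*(-6) = 6 + 6 = 12)
J = 306*√6 (J = (18*√6)*17 = 306*√6 ≈ 749.54)
J - Q(-30 - 1*23) = 306*√6 - 1*12 = 306*√6 - 12 = -12 + 306*√6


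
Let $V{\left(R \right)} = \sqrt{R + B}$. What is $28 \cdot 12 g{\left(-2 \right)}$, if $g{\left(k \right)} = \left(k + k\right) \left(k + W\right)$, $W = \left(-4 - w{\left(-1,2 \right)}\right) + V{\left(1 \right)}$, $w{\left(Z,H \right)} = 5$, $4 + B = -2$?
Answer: $14784 - 1344 i \sqrt{5} \approx 14784.0 - 3005.3 i$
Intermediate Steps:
$B = -6$ ($B = -4 - 2 = -6$)
$V{\left(R \right)} = \sqrt{-6 + R}$ ($V{\left(R \right)} = \sqrt{R - 6} = \sqrt{-6 + R}$)
$W = -9 + i \sqrt{5}$ ($W = \left(-4 - 5\right) + \sqrt{-6 + 1} = \left(-4 - 5\right) + \sqrt{-5} = -9 + i \sqrt{5} \approx -9.0 + 2.2361 i$)
$g{\left(k \right)} = 2 k \left(-9 + k + i \sqrt{5}\right)$ ($g{\left(k \right)} = \left(k + k\right) \left(k - \left(9 - i \sqrt{5}\right)\right) = 2 k \left(-9 + k + i \sqrt{5}\right)$)
$28 \cdot 12 g{\left(-2 \right)} = 28 \cdot 12 \cdot 2 \left(-2\right) \left(-9 - 2 + i \sqrt{5}\right) = 336 \cdot 2 \left(-2\right) \left(-11 + i \sqrt{5}\right) = 336 \left(44 - 4 i \sqrt{5}\right) = 14784 - 1344 i \sqrt{5}$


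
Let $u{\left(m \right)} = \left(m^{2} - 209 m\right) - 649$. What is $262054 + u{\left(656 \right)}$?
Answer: $554637$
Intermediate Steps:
$u{\left(m \right)} = -649 + m^{2} - 209 m$
$262054 + u{\left(656 \right)} = 262054 - \left(137753 - 430336\right) = 262054 - -292583 = 262054 + 292583 = 554637$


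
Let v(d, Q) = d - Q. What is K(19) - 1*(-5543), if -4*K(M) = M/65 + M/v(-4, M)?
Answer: 16573969/2990 ≈ 5543.1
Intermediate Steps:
K(M) = -M/260 - M/(4*(-4 - M)) (K(M) = -(M/65 + M/(-4 - M))/4 = -M/260 - M/(4*(-4 - M)))
K(19) - 1*(-5543) = (1/260)*19*(61 - 1*19)/(4 + 19) - 1*(-5543) = (1/260)*19*(61 - 19)/23 + 5543 = (1/260)*19*(1/23)*42 + 5543 = 399/2990 + 5543 = 16573969/2990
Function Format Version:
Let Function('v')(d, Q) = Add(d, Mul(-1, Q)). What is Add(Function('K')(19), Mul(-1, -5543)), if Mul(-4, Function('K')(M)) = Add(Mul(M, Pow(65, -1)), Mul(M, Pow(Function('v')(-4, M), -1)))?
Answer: Rational(16573969, 2990) ≈ 5543.1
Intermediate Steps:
Function('K')(M) = Add(Mul(Rational(-1, 260), M), Mul(Rational(-1, 4), M, Pow(Add(-4, Mul(-1, M)), -1))) (Function('K')(M) = Mul(Rational(-1, 4), Add(Mul(M, Pow(65, -1)), Mul(M, Pow(Add(-4, Mul(-1, M)), -1)))) = Mul(Rational(-1, 4), Add(Mul(M, Rational(1, 65)), Mul(M, Pow(Add(-4, Mul(-1, M)), -1)))) = Mul(Rational(-1, 4), Add(Mul(Rational(1, 65), M), Mul(M, Pow(Add(-4, Mul(-1, M)), -1)))) = Add(Mul(Rational(-1, 260), M), Mul(Rational(-1, 4), M, Pow(Add(-4, Mul(-1, M)), -1))))
Add(Function('K')(19), Mul(-1, -5543)) = Add(Mul(Rational(1, 260), 19, Pow(Add(4, 19), -1), Add(61, Mul(-1, 19))), Mul(-1, -5543)) = Add(Mul(Rational(1, 260), 19, Pow(23, -1), Add(61, -19)), 5543) = Add(Mul(Rational(1, 260), 19, Rational(1, 23), 42), 5543) = Add(Rational(399, 2990), 5543) = Rational(16573969, 2990)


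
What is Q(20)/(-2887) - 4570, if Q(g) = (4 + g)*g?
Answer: -13194070/2887 ≈ -4570.2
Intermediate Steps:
Q(g) = g*(4 + g)
Q(20)/(-2887) - 4570 = (20*(4 + 20))/(-2887) - 4570 = (20*24)*(-1/2887) - 4570 = 480*(-1/2887) - 4570 = -480/2887 - 4570 = -13194070/2887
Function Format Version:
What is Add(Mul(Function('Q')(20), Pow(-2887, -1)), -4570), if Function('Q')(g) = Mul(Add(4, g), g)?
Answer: Rational(-13194070, 2887) ≈ -4570.2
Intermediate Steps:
Function('Q')(g) = Mul(g, Add(4, g))
Add(Mul(Function('Q')(20), Pow(-2887, -1)), -4570) = Add(Mul(Mul(20, Add(4, 20)), Pow(-2887, -1)), -4570) = Add(Mul(Mul(20, 24), Rational(-1, 2887)), -4570) = Add(Mul(480, Rational(-1, 2887)), -4570) = Add(Rational(-480, 2887), -4570) = Rational(-13194070, 2887)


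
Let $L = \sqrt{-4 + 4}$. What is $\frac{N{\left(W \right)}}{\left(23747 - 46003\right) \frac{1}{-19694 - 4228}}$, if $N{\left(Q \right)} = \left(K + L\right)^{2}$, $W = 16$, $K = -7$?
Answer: $\frac{586089}{11128} \approx 52.668$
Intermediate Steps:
$L = 0$ ($L = \sqrt{0} = 0$)
$N{\left(Q \right)} = 49$ ($N{\left(Q \right)} = \left(-7 + 0\right)^{2} = \left(-7\right)^{2} = 49$)
$\frac{N{\left(W \right)}}{\left(23747 - 46003\right) \frac{1}{-19694 - 4228}} = \frac{49}{\left(23747 - 46003\right) \frac{1}{-19694 - 4228}} = \frac{49}{\left(-22256\right) \frac{1}{-23922}} = \frac{49}{\left(-22256\right) \left(- \frac{1}{23922}\right)} = \frac{49}{\frac{11128}{11961}} = 49 \cdot \frac{11961}{11128} = \frac{586089}{11128}$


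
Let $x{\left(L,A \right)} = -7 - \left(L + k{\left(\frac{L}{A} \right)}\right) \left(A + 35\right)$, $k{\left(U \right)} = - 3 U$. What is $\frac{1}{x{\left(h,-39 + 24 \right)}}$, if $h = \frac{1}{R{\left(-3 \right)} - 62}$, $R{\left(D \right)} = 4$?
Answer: $- \frac{29}{191} \approx -0.15183$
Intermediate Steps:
$h = - \frac{1}{58}$ ($h = \frac{1}{4 - 62} = \frac{1}{-58} = - \frac{1}{58} \approx -0.017241$)
$x{\left(L,A \right)} = -7 - \left(35 + A\right) \left(L - \frac{3 L}{A}\right)$ ($x{\left(L,A \right)} = -7 - \left(L - 3 \frac{L}{A}\right) \left(A + 35\right) = -7 - \left(L - \frac{3 L}{A}\right) \left(35 + A\right) = -7 - \left(35 + A\right) \left(L - \frac{3 L}{A}\right)$)
$\frac{1}{x{\left(h,-39 + 24 \right)}} = \frac{1}{-7 - - \frac{16}{29} - \left(-39 + 24\right) \left(- \frac{1}{58}\right) + 105 \left(- \frac{1}{58}\right) \frac{1}{-39 + 24}} = \frac{1}{-7 + \frac{16}{29} - \left(-15\right) \left(- \frac{1}{58}\right) + 105 \left(- \frac{1}{58}\right) \frac{1}{-15}} = \frac{1}{-7 + \frac{16}{29} - \frac{15}{58} + 105 \left(- \frac{1}{58}\right) \left(- \frac{1}{15}\right)} = \frac{1}{-7 + \frac{16}{29} - \frac{15}{58} + \frac{7}{58}} = \frac{1}{- \frac{191}{29}} = - \frac{29}{191}$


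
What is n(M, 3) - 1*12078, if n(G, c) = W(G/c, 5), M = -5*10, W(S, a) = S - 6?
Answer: -36302/3 ≈ -12101.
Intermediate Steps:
W(S, a) = -6 + S
M = -50
n(G, c) = -6 + G/c
n(M, 3) - 1*12078 = (-6 - 50/3) - 1*12078 = (-6 - 50*⅓) - 12078 = (-6 - 50/3) - 12078 = -68/3 - 12078 = -36302/3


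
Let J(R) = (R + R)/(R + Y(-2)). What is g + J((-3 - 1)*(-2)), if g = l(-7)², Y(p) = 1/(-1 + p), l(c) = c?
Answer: 1175/23 ≈ 51.087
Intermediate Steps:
g = 49 (g = (-7)² = 49)
J(R) = 2*R/(-⅓ + R) (J(R) = (R + R)/(R + 1/(-1 - 2)) = (2*R)/(R + 1/(-3)) = (2*R)/(R - ⅓) = (2*R)/(-⅓ + R) = 2*R/(-⅓ + R))
g + J((-3 - 1)*(-2)) = 49 + 6*((-3 - 1)*(-2))/(-1 + 3*((-3 - 1)*(-2))) = 49 + 6*(-4*(-2))/(-1 + 3*(-4*(-2))) = 49 + 6*8/(-1 + 3*8) = 49 + 6*8/(-1 + 24) = 49 + 6*8/23 = 49 + 6*8*(1/23) = 49 + 48/23 = 1175/23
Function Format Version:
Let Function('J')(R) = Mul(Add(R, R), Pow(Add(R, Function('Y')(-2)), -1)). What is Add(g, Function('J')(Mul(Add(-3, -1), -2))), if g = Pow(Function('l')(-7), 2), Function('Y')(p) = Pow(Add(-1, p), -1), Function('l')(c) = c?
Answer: Rational(1175, 23) ≈ 51.087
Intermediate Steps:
g = 49 (g = Pow(-7, 2) = 49)
Function('J')(R) = Mul(2, R, Pow(Add(Rational(-1, 3), R), -1)) (Function('J')(R) = Mul(Add(R, R), Pow(Add(R, Pow(Add(-1, -2), -1)), -1)) = Mul(Mul(2, R), Pow(Add(R, Pow(-3, -1)), -1)) = Mul(Mul(2, R), Pow(Add(R, Rational(-1, 3)), -1)) = Mul(Mul(2, R), Pow(Add(Rational(-1, 3), R), -1)) = Mul(2, R, Pow(Add(Rational(-1, 3), R), -1)))
Add(g, Function('J')(Mul(Add(-3, -1), -2))) = Add(49, Mul(6, Mul(Add(-3, -1), -2), Pow(Add(-1, Mul(3, Mul(Add(-3, -1), -2))), -1))) = Add(49, Mul(6, Mul(-4, -2), Pow(Add(-1, Mul(3, Mul(-4, -2))), -1))) = Add(49, Mul(6, 8, Pow(Add(-1, Mul(3, 8)), -1))) = Add(49, Mul(6, 8, Pow(Add(-1, 24), -1))) = Add(49, Mul(6, 8, Pow(23, -1))) = Add(49, Mul(6, 8, Rational(1, 23))) = Add(49, Rational(48, 23)) = Rational(1175, 23)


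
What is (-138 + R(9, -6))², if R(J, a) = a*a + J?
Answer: 8649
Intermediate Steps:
R(J, a) = J + a² (R(J, a) = a² + J = J + a²)
(-138 + R(9, -6))² = (-138 + (9 + (-6)²))² = (-138 + (9 + 36))² = (-138 + 45)² = (-93)² = 8649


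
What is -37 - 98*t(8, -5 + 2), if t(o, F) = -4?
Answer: 355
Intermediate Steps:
-37 - 98*t(8, -5 + 2) = -37 - 98*(-4) = -37 + 392 = 355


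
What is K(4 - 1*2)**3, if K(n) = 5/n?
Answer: 125/8 ≈ 15.625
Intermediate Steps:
K(4 - 1*2)**3 = (5/(4 - 1*2))**3 = (5/(4 - 2))**3 = (5/2)**3 = 125/8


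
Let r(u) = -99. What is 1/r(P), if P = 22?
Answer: -1/99 ≈ -0.010101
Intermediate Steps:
1/r(P) = 1/(-99) = -1/99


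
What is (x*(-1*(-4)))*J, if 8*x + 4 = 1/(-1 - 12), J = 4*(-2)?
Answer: 212/13 ≈ 16.308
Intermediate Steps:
J = -8
x = -53/104 (x = -½ + 1/(8*(-1 - 12)) = -½ + (⅛)/(-13) = -½ + (⅛)*(-1/13) = -½ - 1/104 = -53/104 ≈ -0.50961)
(x*(-1*(-4)))*J = -(-53)*(-4)/104*(-8) = -53/104*4*(-8) = -53/26*(-8) = 212/13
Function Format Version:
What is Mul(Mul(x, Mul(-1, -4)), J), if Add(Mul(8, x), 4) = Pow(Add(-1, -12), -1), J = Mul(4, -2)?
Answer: Rational(212, 13) ≈ 16.308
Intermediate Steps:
J = -8
x = Rational(-53, 104) (x = Add(Rational(-1, 2), Mul(Rational(1, 8), Pow(Add(-1, -12), -1))) = Add(Rational(-1, 2), Mul(Rational(1, 8), Pow(-13, -1))) = Add(Rational(-1, 2), Mul(Rational(1, 8), Rational(-1, 13))) = Add(Rational(-1, 2), Rational(-1, 104)) = Rational(-53, 104) ≈ -0.50961)
Mul(Mul(x, Mul(-1, -4)), J) = Mul(Mul(Rational(-53, 104), Mul(-1, -4)), -8) = Mul(Mul(Rational(-53, 104), 4), -8) = Mul(Rational(-53, 26), -8) = Rational(212, 13)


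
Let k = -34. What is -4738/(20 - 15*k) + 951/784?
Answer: -1605281/207760 ≈ -7.7266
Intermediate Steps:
-4738/(20 - 15*k) + 951/784 = -4738/(20 - 15*(-34)) + 951/784 = -4738/(20 + 510) + 951*(1/784) = -4738/530 + 951/784 = -4738*1/530 + 951/784 = -2369/265 + 951/784 = -1605281/207760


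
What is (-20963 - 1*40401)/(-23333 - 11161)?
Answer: 30682/17247 ≈ 1.7790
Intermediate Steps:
(-20963 - 1*40401)/(-23333 - 11161) = (-20963 - 40401)/(-34494) = -61364*(-1/34494) = 30682/17247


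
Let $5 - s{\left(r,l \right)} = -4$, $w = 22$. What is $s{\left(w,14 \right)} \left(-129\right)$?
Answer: $-1161$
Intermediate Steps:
$s{\left(r,l \right)} = 9$ ($s{\left(r,l \right)} = 5 - -4 = 5 + 4 = 9$)
$s{\left(w,14 \right)} \left(-129\right) = 9 \left(-129\right) = -1161$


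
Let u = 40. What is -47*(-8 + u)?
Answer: -1504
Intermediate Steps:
-47*(-8 + u) = -47*(-8 + 40) = -47*32 = -1504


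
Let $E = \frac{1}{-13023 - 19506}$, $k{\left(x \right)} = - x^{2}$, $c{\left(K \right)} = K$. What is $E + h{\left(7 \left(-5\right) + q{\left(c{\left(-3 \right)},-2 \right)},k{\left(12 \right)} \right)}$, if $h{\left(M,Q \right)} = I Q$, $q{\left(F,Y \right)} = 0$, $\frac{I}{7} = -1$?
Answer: $\frac{32789231}{32529} \approx 1008.0$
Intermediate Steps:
$I = -7$ ($I = 7 \left(-1\right) = -7$)
$h{\left(M,Q \right)} = - 7 Q$
$E = - \frac{1}{32529}$ ($E = \frac{1}{-32529} = - \frac{1}{32529} \approx -3.0742 \cdot 10^{-5}$)
$E + h{\left(7 \left(-5\right) + q{\left(c{\left(-3 \right)},-2 \right)},k{\left(12 \right)} \right)} = - \frac{1}{32529} - 7 \left(- 12^{2}\right) = - \frac{1}{32529} - 7 \left(\left(-1\right) 144\right) = - \frac{1}{32529} - -1008 = - \frac{1}{32529} + 1008 = \frac{32789231}{32529}$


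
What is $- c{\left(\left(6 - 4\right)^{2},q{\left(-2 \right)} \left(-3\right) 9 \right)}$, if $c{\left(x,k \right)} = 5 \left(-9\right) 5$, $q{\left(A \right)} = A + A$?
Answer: $225$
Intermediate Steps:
$q{\left(A \right)} = 2 A$
$c{\left(x,k \right)} = -225$ ($c{\left(x,k \right)} = \left(-45\right) 5 = -225$)
$- c{\left(\left(6 - 4\right)^{2},q{\left(-2 \right)} \left(-3\right) 9 \right)} = \left(-1\right) \left(-225\right) = 225$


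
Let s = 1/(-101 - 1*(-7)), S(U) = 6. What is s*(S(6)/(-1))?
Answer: 3/47 ≈ 0.063830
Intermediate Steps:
s = -1/94 (s = 1/(-101 + 7) = 1/(-94) = -1/94 ≈ -0.010638)
s*(S(6)/(-1)) = -3/(47*(-1)) = -3*(-1)/47 = -1/94*(-6) = 3/47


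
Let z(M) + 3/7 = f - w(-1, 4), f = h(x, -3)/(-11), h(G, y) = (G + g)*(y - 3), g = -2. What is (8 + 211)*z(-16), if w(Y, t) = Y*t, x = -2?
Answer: 23433/77 ≈ 304.32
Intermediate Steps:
h(G, y) = (-3 + y)*(-2 + G) (h(G, y) = (G - 2)*(y - 3) = (-2 + G)*(-3 + y) = (-3 + y)*(-2 + G))
f = -24/11 (f = (6 - 3*(-2) - 2*(-3) - 2*(-3))/(-11) = (6 + 6 + 6 + 6)*(-1/11) = 24*(-1/11) = -24/11 ≈ -2.1818)
z(M) = 107/77 (z(M) = -3/7 + (-24/11 - (-1)*4) = -3/7 + (-24/11 - 1*(-4)) = -3/7 + (-24/11 + 4) = -3/7 + 20/11 = 107/77)
(8 + 211)*z(-16) = (8 + 211)*(107/77) = 219*(107/77) = 23433/77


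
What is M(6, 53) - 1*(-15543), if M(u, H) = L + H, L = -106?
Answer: 15490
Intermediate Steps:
M(u, H) = -106 + H
M(6, 53) - 1*(-15543) = (-106 + 53) - 1*(-15543) = -53 + 15543 = 15490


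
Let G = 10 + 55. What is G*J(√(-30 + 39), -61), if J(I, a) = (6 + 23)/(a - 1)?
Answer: -1885/62 ≈ -30.403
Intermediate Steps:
G = 65
J(I, a) = 29/(-1 + a)
G*J(√(-30 + 39), -61) = 65*(29/(-1 - 61)) = 65*(29/(-62)) = 65*(29*(-1/62)) = 65*(-29/62) = -1885/62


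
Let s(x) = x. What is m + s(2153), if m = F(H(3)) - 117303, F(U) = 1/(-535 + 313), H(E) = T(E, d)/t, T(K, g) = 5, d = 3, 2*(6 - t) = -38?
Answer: -25563301/222 ≈ -1.1515e+5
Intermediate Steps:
t = 25 (t = 6 - 1/2*(-38) = 6 + 19 = 25)
H(E) = 1/5 (H(E) = 5/25 = 5*(1/25) = 1/5)
F(U) = -1/222 (F(U) = 1/(-222) = -1/222)
m = -26041267/222 (m = -1/222 - 117303 = -26041267/222 ≈ -1.1730e+5)
m + s(2153) = -26041267/222 + 2153 = -25563301/222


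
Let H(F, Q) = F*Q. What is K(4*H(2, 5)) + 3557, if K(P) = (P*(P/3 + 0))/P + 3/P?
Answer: 428449/120 ≈ 3570.4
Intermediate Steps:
K(P) = 3/P + P/3 (K(P) = (P*(P*(⅓) + 0))/P + 3/P = (P*(P/3 + 0))/P + 3/P = (P*(P/3))/P + 3/P = (P²/3)/P + 3/P = P/3 + 3/P = 3/P + P/3)
K(4*H(2, 5)) + 3557 = (3/((4*(2*5))) + (4*(2*5))/3) + 3557 = (3/((4*10)) + (4*10)/3) + 3557 = (3/40 + (⅓)*40) + 3557 = (3*(1/40) + 40/3) + 3557 = (3/40 + 40/3) + 3557 = 1609/120 + 3557 = 428449/120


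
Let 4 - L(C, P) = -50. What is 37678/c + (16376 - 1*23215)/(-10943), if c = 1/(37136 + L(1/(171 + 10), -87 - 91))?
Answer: 15333822072099/10943 ≈ 1.4012e+9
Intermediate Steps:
L(C, P) = 54 (L(C, P) = 4 - 1*(-50) = 4 + 50 = 54)
c = 1/37190 (c = 1/(37136 + 54) = 1/37190 ≈ 2.6889e-5)
37678/c + (16376 - 1*23215)/(-10943) = 37678/(1/37190) + (16376 - 1*23215)/(-10943) = 37678*37190 + (16376 - 23215)*(-1/10943) = 1401244820 - 6839*(-1/10943) = 1401244820 + 6839/10943 = 15333822072099/10943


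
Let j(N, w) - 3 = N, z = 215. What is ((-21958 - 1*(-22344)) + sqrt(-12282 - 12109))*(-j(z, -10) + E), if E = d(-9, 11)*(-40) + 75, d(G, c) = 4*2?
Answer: -178718 - 463*I*sqrt(24391) ≈ -1.7872e+5 - 72310.0*I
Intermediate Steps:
d(G, c) = 8
j(N, w) = 3 + N
E = -245 (E = 8*(-40) + 75 = -320 + 75 = -245)
((-21958 - 1*(-22344)) + sqrt(-12282 - 12109))*(-j(z, -10) + E) = ((-21958 - 1*(-22344)) + sqrt(-12282 - 12109))*(-(3 + 215) - 245) = ((-21958 + 22344) + sqrt(-24391))*(-1*218 - 245) = (386 + I*sqrt(24391))*(-218 - 245) = (386 + I*sqrt(24391))*(-463) = -178718 - 463*I*sqrt(24391)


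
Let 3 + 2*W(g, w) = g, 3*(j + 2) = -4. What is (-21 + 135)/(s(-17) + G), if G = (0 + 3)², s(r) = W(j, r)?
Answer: 684/35 ≈ 19.543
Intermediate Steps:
j = -10/3 (j = -2 + (⅓)*(-4) = -2 - 4/3 = -10/3 ≈ -3.3333)
W(g, w) = -3/2 + g/2
s(r) = -19/6 (s(r) = -3/2 + (½)*(-10/3) = -3/2 - 5/3 = -19/6)
G = 9 (G = 3² = 9)
(-21 + 135)/(s(-17) + G) = (-21 + 135)/(-19/6 + 9) = 114/(35/6) = 114*(6/35) = 684/35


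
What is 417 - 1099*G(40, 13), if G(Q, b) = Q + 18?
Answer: -63325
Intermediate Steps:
G(Q, b) = 18 + Q
417 - 1099*G(40, 13) = 417 - 1099*(18 + 40) = 417 - 1099*58 = 417 - 63742 = -63325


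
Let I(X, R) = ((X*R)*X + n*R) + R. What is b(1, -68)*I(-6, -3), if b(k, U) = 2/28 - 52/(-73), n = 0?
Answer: -88911/1022 ≈ -86.997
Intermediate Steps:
b(k, U) = 801/1022 (b(k, U) = 2*(1/28) - 52*(-1/73) = 1/14 + 52/73 = 801/1022)
I(X, R) = R + R*X² (I(X, R) = ((X*R)*X + 0*R) + R = ((R*X)*X + 0) + R = (R*X² + 0) + R = R*X² + R = R + R*X²)
b(1, -68)*I(-6, -3) = 801*(-3*(1 + (-6)²))/1022 = 801*(-3*(1 + 36))/1022 = 801*(-3*37)/1022 = (801/1022)*(-111) = -88911/1022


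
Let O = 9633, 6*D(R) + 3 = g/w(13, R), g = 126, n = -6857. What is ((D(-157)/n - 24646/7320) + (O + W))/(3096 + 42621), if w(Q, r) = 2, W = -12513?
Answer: -72362801011/1147342176540 ≈ -0.063070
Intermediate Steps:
D(R) = 10 (D(R) = -1/2 + (126/2)/6 = -1/2 + (126*(1/2))/6 = -1/2 + (1/6)*63 = -1/2 + 21/2 = 10)
((D(-157)/n - 24646/7320) + (O + W))/(3096 + 42621) = ((10/(-6857) - 24646/7320) + (9633 - 12513))/(3096 + 42621) = ((10*(-1/6857) - 24646*1/7320) - 2880)/45717 = ((-10/6857 - 12323/3660) - 2880)*(1/45717) = (-84535411/25096620 - 2880)*(1/45717) = -72362801011/25096620*1/45717 = -72362801011/1147342176540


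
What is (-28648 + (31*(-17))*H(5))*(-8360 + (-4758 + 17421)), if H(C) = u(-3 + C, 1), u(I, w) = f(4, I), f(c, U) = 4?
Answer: -132343068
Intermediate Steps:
u(I, w) = 4
H(C) = 4
(-28648 + (31*(-17))*H(5))*(-8360 + (-4758 + 17421)) = (-28648 + (31*(-17))*4)*(-8360 + (-4758 + 17421)) = (-28648 - 527*4)*(-8360 + 12663) = (-28648 - 2108)*4303 = -30756*4303 = -132343068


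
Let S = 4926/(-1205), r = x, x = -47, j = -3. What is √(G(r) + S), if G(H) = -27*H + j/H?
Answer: 18*√12522961295/56635 ≈ 35.567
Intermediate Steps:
r = -47
S = -4926/1205 (S = 4926*(-1/1205) = -4926/1205 ≈ -4.0880)
G(H) = -27*H - 3/H
√(G(r) + S) = √((-27*(-47) - 3/(-47)) - 4926/1205) = √((1269 - 3*(-1/47)) - 4926/1205) = √((1269 + 3/47) - 4926/1205) = √(59646/47 - 4926/1205) = √(71641908/56635) = 18*√12522961295/56635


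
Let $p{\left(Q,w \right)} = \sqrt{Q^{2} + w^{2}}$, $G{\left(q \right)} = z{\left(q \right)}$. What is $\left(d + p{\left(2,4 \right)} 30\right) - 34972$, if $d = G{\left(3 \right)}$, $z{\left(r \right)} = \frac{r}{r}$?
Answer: $-34971 + 60 \sqrt{5} \approx -34837.0$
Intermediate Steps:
$z{\left(r \right)} = 1$
$G{\left(q \right)} = 1$
$d = 1$
$\left(d + p{\left(2,4 \right)} 30\right) - 34972 = \left(1 + \sqrt{2^{2} + 4^{2}} \cdot 30\right) - 34972 = \left(1 + \sqrt{4 + 16} \cdot 30\right) - 34972 = \left(1 + \sqrt{20} \cdot 30\right) - 34972 = \left(1 + 2 \sqrt{5} \cdot 30\right) - 34972 = \left(1 + 60 \sqrt{5}\right) - 34972 = -34971 + 60 \sqrt{5}$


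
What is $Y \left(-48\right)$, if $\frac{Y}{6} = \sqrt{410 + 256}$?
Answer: $- 864 \sqrt{74} \approx -7432.4$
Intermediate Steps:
$Y = 18 \sqrt{74}$ ($Y = 6 \sqrt{410 + 256} = 6 \sqrt{666} = 6 \cdot 3 \sqrt{74} = 18 \sqrt{74} \approx 154.84$)
$Y \left(-48\right) = 18 \sqrt{74} \left(-48\right) = - 864 \sqrt{74}$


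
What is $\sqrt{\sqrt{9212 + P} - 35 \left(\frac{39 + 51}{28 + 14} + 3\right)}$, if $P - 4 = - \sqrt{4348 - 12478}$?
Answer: $\sqrt{-180 + \sqrt{9216 - i \sqrt{8130}}} \approx 0.02562 - 9.1651 i$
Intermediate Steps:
$P = 4 - i \sqrt{8130}$ ($P = 4 - \sqrt{4348 - 12478} = 4 - \sqrt{-8130} = 4 - i \sqrt{8130} \approx 4.0 - 90.167 i$)
$\sqrt{\sqrt{9212 + P} - 35 \left(\frac{39 + 51}{28 + 14} + 3\right)} = \sqrt{\sqrt{9212 + \left(4 - i \sqrt{8130}\right)} - 35 \left(\frac{39 + 51}{28 + 14} + 3\right)} = \sqrt{\sqrt{9216 - i \sqrt{8130}} - 35 \left(\frac{90}{42} + 3\right)} = \sqrt{\sqrt{9216 - i \sqrt{8130}} - 35 \left(90 \cdot \frac{1}{42} + 3\right)} = \sqrt{\sqrt{9216 - i \sqrt{8130}} - 35 \left(\frac{15}{7} + 3\right)} = \sqrt{\sqrt{9216 - i \sqrt{8130}} - 180} = \sqrt{-180 + \sqrt{9216 - i \sqrt{8130}}}$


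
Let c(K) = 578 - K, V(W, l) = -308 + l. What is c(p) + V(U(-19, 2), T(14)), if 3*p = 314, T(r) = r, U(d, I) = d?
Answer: 538/3 ≈ 179.33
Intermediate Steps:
p = 314/3 (p = (1/3)*314 = 314/3 ≈ 104.67)
c(p) + V(U(-19, 2), T(14)) = (578 - 1*314/3) + (-308 + 14) = (578 - 314/3) - 294 = 1420/3 - 294 = 538/3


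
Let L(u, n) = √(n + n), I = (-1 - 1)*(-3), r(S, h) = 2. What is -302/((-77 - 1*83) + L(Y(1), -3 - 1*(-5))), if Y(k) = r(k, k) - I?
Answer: 151/79 ≈ 1.9114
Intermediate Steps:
I = 6 (I = -2*(-3) = 6)
Y(k) = -4 (Y(k) = 2 - 1*6 = 2 - 6 = -4)
L(u, n) = √2*√n (L(u, n) = √(2*n) = √2*√n)
-302/((-77 - 1*83) + L(Y(1), -3 - 1*(-5))) = -302/((-77 - 1*83) + √2*√(-3 - 1*(-5))) = -302/((-77 - 83) + √2*√(-3 + 5)) = -302/(-160 + √2*√2) = -302/(-160 + 2) = -302/(-158) = -1/158*(-302) = 151/79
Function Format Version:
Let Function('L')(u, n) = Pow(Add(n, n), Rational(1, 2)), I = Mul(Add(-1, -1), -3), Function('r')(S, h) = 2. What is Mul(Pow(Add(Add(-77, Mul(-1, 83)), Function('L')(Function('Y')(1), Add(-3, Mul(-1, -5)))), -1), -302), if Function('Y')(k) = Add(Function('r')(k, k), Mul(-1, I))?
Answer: Rational(151, 79) ≈ 1.9114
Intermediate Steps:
I = 6 (I = Mul(-2, -3) = 6)
Function('Y')(k) = -4 (Function('Y')(k) = Add(2, Mul(-1, 6)) = Add(2, -6) = -4)
Function('L')(u, n) = Mul(Pow(2, Rational(1, 2)), Pow(n, Rational(1, 2))) (Function('L')(u, n) = Pow(Mul(2, n), Rational(1, 2)) = Mul(Pow(2, Rational(1, 2)), Pow(n, Rational(1, 2))))
Mul(Pow(Add(Add(-77, Mul(-1, 83)), Function('L')(Function('Y')(1), Add(-3, Mul(-1, -5)))), -1), -302) = Mul(Pow(Add(Add(-77, Mul(-1, 83)), Mul(Pow(2, Rational(1, 2)), Pow(Add(-3, Mul(-1, -5)), Rational(1, 2)))), -1), -302) = Mul(Pow(Add(Add(-77, -83), Mul(Pow(2, Rational(1, 2)), Pow(Add(-3, 5), Rational(1, 2)))), -1), -302) = Mul(Pow(Add(-160, Mul(Pow(2, Rational(1, 2)), Pow(2, Rational(1, 2)))), -1), -302) = Mul(Pow(Add(-160, 2), -1), -302) = Mul(Pow(-158, -1), -302) = Mul(Rational(-1, 158), -302) = Rational(151, 79)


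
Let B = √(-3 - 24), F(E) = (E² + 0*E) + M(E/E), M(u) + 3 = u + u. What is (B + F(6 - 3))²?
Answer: 37 + 48*I*√3 ≈ 37.0 + 83.138*I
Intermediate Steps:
M(u) = -3 + 2*u (M(u) = -3 + (u + u) = -3 + 2*u)
F(E) = -1 + E² (F(E) = (E² + 0*E) + (-3 + 2*(E/E)) = (E² + 0) + (-3 + 2*1) = E² + (-3 + 2) = E² - 1 = -1 + E²)
B = 3*I*√3 (B = √(-27) = 3*I*√3 ≈ 5.1962*I)
(B + F(6 - 3))² = (3*I*√3 + (-1 + (6 - 3)²))² = (3*I*√3 + (-1 + 3²))² = (3*I*√3 + (-1 + 9))² = (3*I*√3 + 8)² = (8 + 3*I*√3)²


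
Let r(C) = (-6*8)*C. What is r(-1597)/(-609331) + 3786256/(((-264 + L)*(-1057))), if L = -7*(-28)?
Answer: 33846668060/644062867 ≈ 52.552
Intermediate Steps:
L = 196
r(C) = -48*C
r(-1597)/(-609331) + 3786256/(((-264 + L)*(-1057))) = -48*(-1597)/(-609331) + 3786256/(((-264 + 196)*(-1057))) = 76656*(-1/609331) + 3786256/((-68*(-1057))) = -76656/609331 + 3786256/71876 = -76656/609331 + 3786256*(1/71876) = -76656/609331 + 946564/17969 = 33846668060/644062867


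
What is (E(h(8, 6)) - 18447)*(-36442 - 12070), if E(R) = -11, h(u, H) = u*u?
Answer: 895434496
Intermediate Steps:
h(u, H) = u²
(E(h(8, 6)) - 18447)*(-36442 - 12070) = (-11 - 18447)*(-36442 - 12070) = -18458*(-48512) = 895434496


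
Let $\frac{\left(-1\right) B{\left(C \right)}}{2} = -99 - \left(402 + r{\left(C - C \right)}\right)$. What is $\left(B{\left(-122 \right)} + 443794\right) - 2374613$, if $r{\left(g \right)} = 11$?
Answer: $-1929795$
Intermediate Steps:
$B{\left(C \right)} = 1024$ ($B{\left(C \right)} = - 2 \left(-99 - 413\right) = \left(-2\right) \left(-512\right) = 1024$)
$\left(B{\left(-122 \right)} + 443794\right) - 2374613 = \left(1024 + 443794\right) - 2374613 = 444818 - 2374613 = -1929795$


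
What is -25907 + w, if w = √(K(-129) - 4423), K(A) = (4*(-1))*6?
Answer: -25907 + I*√4447 ≈ -25907.0 + 66.686*I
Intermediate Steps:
K(A) = -24 (K(A) = -4*6 = -24)
w = I*√4447 (w = √(-24 - 4423) = √(-4447) = I*√4447 ≈ 66.686*I)
-25907 + w = -25907 + I*√4447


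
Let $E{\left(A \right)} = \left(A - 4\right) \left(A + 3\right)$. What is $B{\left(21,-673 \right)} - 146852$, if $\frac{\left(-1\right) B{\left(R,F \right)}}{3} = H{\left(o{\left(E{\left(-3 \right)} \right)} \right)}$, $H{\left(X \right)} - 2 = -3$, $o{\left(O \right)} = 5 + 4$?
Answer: $-146849$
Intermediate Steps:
$E{\left(A \right)} = \left(-4 + A\right) \left(3 + A\right)$
$o{\left(O \right)} = 9$
$H{\left(X \right)} = -1$ ($H{\left(X \right)} = 2 - 3 = -1$)
$B{\left(R,F \right)} = 3$ ($B{\left(R,F \right)} = \left(-3\right) \left(-1\right) = 3$)
$B{\left(21,-673 \right)} - 146852 = 3 - 146852 = -146849$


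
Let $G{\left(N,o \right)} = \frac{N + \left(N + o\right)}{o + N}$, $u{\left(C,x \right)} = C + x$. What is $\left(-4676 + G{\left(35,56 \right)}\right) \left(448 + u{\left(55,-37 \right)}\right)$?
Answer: $- \frac{28318820}{13} \approx -2.1784 \cdot 10^{6}$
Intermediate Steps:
$G{\left(N,o \right)} = \frac{o + 2 N}{N + o}$
$\left(-4676 + G{\left(35,56 \right)}\right) \left(448 + u{\left(55,-37 \right)}\right) = \left(-4676 + \frac{56 + 2 \cdot 35}{35 + 56}\right) \left(448 + \left(55 - 37\right)\right) = \left(-4676 + \frac{56 + 70}{91}\right) \left(448 + 18\right) = \left(-4676 + \frac{1}{91} \cdot 126\right) 466 = \left(-4676 + \frac{18}{13}\right) 466 = \left(- \frac{60770}{13}\right) 466 = - \frac{28318820}{13}$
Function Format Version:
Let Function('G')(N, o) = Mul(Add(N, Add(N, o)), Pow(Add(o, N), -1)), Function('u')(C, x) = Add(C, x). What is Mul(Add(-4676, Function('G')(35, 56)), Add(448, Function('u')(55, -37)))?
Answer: Rational(-28318820, 13) ≈ -2.1784e+6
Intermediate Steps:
Function('G')(N, o) = Mul(Pow(Add(N, o), -1), Add(o, Mul(2, N))) (Function('G')(N, o) = Mul(Add(o, Mul(2, N)), Pow(Add(N, o), -1)) = Mul(Pow(Add(N, o), -1), Add(o, Mul(2, N))))
Mul(Add(-4676, Function('G')(35, 56)), Add(448, Function('u')(55, -37))) = Mul(Add(-4676, Mul(Pow(Add(35, 56), -1), Add(56, Mul(2, 35)))), Add(448, Add(55, -37))) = Mul(Add(-4676, Mul(Pow(91, -1), Add(56, 70))), Add(448, 18)) = Mul(Add(-4676, Mul(Rational(1, 91), 126)), 466) = Mul(Add(-4676, Rational(18, 13)), 466) = Mul(Rational(-60770, 13), 466) = Rational(-28318820, 13)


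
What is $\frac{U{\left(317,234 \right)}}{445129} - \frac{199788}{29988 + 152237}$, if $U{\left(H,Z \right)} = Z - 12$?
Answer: $- \frac{88890978702}{81113632025} \approx -1.0959$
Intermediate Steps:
$U{\left(H,Z \right)} = -12 + Z$
$\frac{U{\left(317,234 \right)}}{445129} - \frac{199788}{29988 + 152237} = \frac{-12 + 234}{445129} - \frac{199788}{29988 + 152237} = 222 \cdot \frac{1}{445129} - \frac{199788}{182225} = \frac{222}{445129} - \frac{199788}{182225} = - \frac{88890978702}{81113632025}$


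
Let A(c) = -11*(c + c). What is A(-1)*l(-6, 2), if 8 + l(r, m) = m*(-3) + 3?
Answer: -242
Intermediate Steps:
l(r, m) = -5 - 3*m (l(r, m) = -8 + (m*(-3) + 3) = -8 + (-3*m + 3) = -8 + (3 - 3*m) = -5 - 3*m)
A(c) = -22*c
A(-1)*l(-6, 2) = (-22*(-1))*(-5 - 3*2) = 22*(-5 - 6) = 22*(-11) = -242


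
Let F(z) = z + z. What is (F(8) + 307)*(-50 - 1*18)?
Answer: -21964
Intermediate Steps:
F(z) = 2*z
(F(8) + 307)*(-50 - 1*18) = (2*8 + 307)*(-50 - 1*18) = (16 + 307)*(-50 - 18) = 323*(-68) = -21964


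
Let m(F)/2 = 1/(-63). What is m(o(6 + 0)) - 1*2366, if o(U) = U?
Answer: -149060/63 ≈ -2366.0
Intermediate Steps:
m(F) = -2/63 (m(F) = 2/(-63) = 2*(-1/63) = -2/63)
m(o(6 + 0)) - 1*2366 = -2/63 - 1*2366 = -2/63 - 2366 = -149060/63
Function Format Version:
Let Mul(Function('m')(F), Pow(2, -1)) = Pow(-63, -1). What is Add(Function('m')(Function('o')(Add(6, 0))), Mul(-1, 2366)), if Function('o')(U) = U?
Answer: Rational(-149060, 63) ≈ -2366.0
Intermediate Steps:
Function('m')(F) = Rational(-2, 63) (Function('m')(F) = Mul(2, Pow(-63, -1)) = Mul(2, Rational(-1, 63)) = Rational(-2, 63))
Add(Function('m')(Function('o')(Add(6, 0))), Mul(-1, 2366)) = Add(Rational(-2, 63), Mul(-1, 2366)) = Add(Rational(-2, 63), -2366) = Rational(-149060, 63)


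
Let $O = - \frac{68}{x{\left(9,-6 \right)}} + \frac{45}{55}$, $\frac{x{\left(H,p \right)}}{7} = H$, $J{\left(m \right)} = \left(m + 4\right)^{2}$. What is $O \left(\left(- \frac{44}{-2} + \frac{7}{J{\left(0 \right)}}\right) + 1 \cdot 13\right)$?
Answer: $- \frac{1629}{176} \approx -9.2557$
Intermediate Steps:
$J{\left(m \right)} = \left(4 + m\right)^{2}$
$x{\left(H,p \right)} = 7 H$
$O = - \frac{181}{693}$ ($O = - \frac{68}{7 \cdot 9} + \frac{45}{55} = - \frac{68}{63} + 45 \cdot \frac{1}{55} = \left(-68\right) \frac{1}{63} + \frac{9}{11} = - \frac{68}{63} + \frac{9}{11} = - \frac{181}{693} \approx -0.26118$)
$O \left(\left(- \frac{44}{-2} + \frac{7}{J{\left(0 \right)}}\right) + 1 \cdot 13\right) = - \frac{181 \left(\left(- \frac{44}{-2} + \frac{7}{\left(4 + 0\right)^{2}}\right) + 1 \cdot 13\right)}{693} = - \frac{181 \left(\left(\left(-44\right) \left(- \frac{1}{2}\right) + \frac{7}{4^{2}}\right) + 13\right)}{693} = - \frac{181 \left(\left(22 + \frac{7}{16}\right) + 13\right)}{693} = - \frac{181 \left(\frac{359}{16} + 13\right)}{693} = \left(- \frac{181}{693}\right) \frac{567}{16} = - \frac{1629}{176}$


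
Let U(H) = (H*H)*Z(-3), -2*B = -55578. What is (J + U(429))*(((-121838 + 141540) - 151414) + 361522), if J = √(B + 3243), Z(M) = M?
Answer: -126883386630 + 1378860*√862 ≈ -1.2684e+11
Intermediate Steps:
B = 27789 (B = -½*(-55578) = 27789)
U(H) = -3*H² (U(H) = (H*H)*(-3) = H²*(-3) = -3*H²)
J = 6*√862 (J = √(27789 + 3243) = √31032 = 6*√862 ≈ 176.16)
(J + U(429))*(((-121838 + 141540) - 151414) + 361522) = (6*√862 - 3*429²)*(((-121838 + 141540) - 151414) + 361522) = (6*√862 - 3*184041)*((19702 - 151414) + 361522) = (6*√862 - 552123)*(-131712 + 361522) = (-552123 + 6*√862)*229810 = -126883386630 + 1378860*√862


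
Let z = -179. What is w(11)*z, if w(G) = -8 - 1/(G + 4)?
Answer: 21659/15 ≈ 1443.9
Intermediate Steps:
w(G) = -8 - 1/(4 + G)
w(11)*z = ((-33 - 8*11)/(4 + 11))*(-179) = ((-33 - 88)/15)*(-179) = ((1/15)*(-121))*(-179) = -121/15*(-179) = 21659/15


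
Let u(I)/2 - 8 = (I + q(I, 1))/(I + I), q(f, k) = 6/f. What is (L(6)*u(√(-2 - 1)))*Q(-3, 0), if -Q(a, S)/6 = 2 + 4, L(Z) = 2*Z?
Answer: -6480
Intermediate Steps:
Q(a, S) = -36 (Q(a, S) = -6*(2 + 4) = -6*6 = -36)
u(I) = 16 + (I + 6/I)/I (u(I) = 16 + 2*((I + 6/I)/(I + I)) = 16 + 2*((I + 6/I)/((2*I))) = 16 + 2*((I + 6/I)*(1/(2*I))) = 16 + 2*((I + 6/I)/(2*I)) = 16 + (I + 6/I)/I)
(L(6)*u(√(-2 - 1)))*Q(-3, 0) = ((2*6)*(17 + 6/(√(-2 - 1))²))*(-36) = (12*(17 + 6/(√(-3))²))*(-36) = (12*(17 + 6/(I*√3)²))*(-36) = (12*(17 + 6*(-⅓)))*(-36) = (12*(17 - 2))*(-36) = (12*15)*(-36) = 180*(-36) = -6480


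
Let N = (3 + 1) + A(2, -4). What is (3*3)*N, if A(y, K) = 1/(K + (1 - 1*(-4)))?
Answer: 45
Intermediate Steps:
A(y, K) = 1/(5 + K) (A(y, K) = 1/(K + (1 + 4)) = 1/(K + 5) = 1/(5 + K))
N = 5 (N = (3 + 1) + 1/(5 - 4) = 4 + 1/1 = 4 + 1 = 5)
(3*3)*N = (3*3)*5 = 9*5 = 45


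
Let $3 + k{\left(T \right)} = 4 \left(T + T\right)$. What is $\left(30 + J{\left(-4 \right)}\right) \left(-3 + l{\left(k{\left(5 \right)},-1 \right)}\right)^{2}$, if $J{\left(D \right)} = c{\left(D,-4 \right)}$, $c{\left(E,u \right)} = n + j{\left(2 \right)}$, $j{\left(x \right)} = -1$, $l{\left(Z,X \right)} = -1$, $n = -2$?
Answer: $432$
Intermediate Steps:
$k{\left(T \right)} = -3 + 8 T$ ($k{\left(T \right)} = -3 + 4 \left(T + T\right) = -3 + 4 \cdot 2 T = -3 + 8 T$)
$c{\left(E,u \right)} = -3$ ($c{\left(E,u \right)} = -2 - 1 = -3$)
$J{\left(D \right)} = -3$
$\left(30 + J{\left(-4 \right)}\right) \left(-3 + l{\left(k{\left(5 \right)},-1 \right)}\right)^{2} = \left(30 - 3\right) \left(-3 - 1\right)^{2} = 27 \left(-4\right)^{2} = 27 \cdot 16 = 432$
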